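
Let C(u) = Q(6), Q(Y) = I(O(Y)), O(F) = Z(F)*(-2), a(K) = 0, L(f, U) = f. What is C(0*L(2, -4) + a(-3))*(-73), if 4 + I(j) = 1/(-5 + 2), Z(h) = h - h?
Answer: 949/3 ≈ 316.33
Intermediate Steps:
Z(h) = 0
O(F) = 0 (O(F) = 0*(-2) = 0)
I(j) = -13/3 (I(j) = -4 + 1/(-5 + 2) = -4 + 1/(-3) = -4 - ⅓ = -13/3)
Q(Y) = -13/3
C(u) = -13/3
C(0*L(2, -4) + a(-3))*(-73) = -13/3*(-73) = 949/3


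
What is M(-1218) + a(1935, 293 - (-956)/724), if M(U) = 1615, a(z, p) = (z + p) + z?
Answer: 1046057/181 ≈ 5779.3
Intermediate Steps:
a(z, p) = p + 2*z (a(z, p) = (p + z) + z = p + 2*z)
M(-1218) + a(1935, 293 - (-956)/724) = 1615 + ((293 - (-956)/724) + 2*1935) = 1615 + ((293 - (-956)/724) + 3870) = 1615 + ((293 - 1*(-239/181)) + 3870) = 1615 + ((293 + 239/181) + 3870) = 1615 + (53272/181 + 3870) = 1615 + 753742/181 = 1046057/181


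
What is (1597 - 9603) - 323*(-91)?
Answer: 21387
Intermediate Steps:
(1597 - 9603) - 323*(-91) = -8006 + 29393 = 21387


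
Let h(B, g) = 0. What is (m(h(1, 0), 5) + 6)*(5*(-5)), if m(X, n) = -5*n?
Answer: 475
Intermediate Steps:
(m(h(1, 0), 5) + 6)*(5*(-5)) = (-5*5 + 6)*(5*(-5)) = (-25 + 6)*(-25) = -19*(-25) = 475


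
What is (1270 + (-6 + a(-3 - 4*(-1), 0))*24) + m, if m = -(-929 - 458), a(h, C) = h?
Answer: 2537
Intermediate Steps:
m = 1387 (m = -1*(-1387) = 1387)
(1270 + (-6 + a(-3 - 4*(-1), 0))*24) + m = (1270 + (-6 + (-3 - 4*(-1)))*24) + 1387 = (1270 + (-6 + (-3 + 4))*24) + 1387 = (1270 + (-6 + 1)*24) + 1387 = (1270 - 5*24) + 1387 = (1270 - 120) + 1387 = 1150 + 1387 = 2537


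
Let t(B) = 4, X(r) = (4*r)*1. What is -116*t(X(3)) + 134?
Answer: -330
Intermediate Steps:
X(r) = 4*r
-116*t(X(3)) + 134 = -116*4 + 134 = -464 + 134 = -330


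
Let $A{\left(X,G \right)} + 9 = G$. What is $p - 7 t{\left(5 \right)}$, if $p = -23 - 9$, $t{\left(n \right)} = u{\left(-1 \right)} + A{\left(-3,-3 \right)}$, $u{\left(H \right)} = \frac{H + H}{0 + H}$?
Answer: $38$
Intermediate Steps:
$u{\left(H \right)} = 2$ ($u{\left(H \right)} = \frac{2 H}{H} = 2$)
$A{\left(X,G \right)} = -9 + G$
$t{\left(n \right)} = -10$ ($t{\left(n \right)} = 2 - 12 = -10$)
$p = -32$ ($p = -23 - 9 = -32$)
$p - 7 t{\left(5 \right)} = -32 - -70 = -32 + 70 = 38$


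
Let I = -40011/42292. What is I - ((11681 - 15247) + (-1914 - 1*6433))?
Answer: 503784585/42292 ≈ 11912.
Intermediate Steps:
I = -40011/42292 (I = -40011*1/42292 = -40011/42292 ≈ -0.94607)
I - ((11681 - 15247) + (-1914 - 1*6433)) = -40011/42292 - ((11681 - 15247) + (-1914 - 1*6433)) = -40011/42292 - (-3566 + (-1914 - 6433)) = -40011/42292 - (-3566 - 8347) = -40011/42292 - 1*(-11913) = -40011/42292 + 11913 = 503784585/42292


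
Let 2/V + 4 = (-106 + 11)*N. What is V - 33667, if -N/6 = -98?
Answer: -940386645/27932 ≈ -33667.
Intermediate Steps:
N = 588 (N = -6*(-98) = 588)
V = -1/27932 (V = 2/(-4 + (-106 + 11)*588) = 2/(-4 - 95*588) = 2/(-4 - 55860) = 2/(-55864) = 2*(-1/55864) = -1/27932 ≈ -3.5801e-5)
V - 33667 = -1/27932 - 33667 = -940386645/27932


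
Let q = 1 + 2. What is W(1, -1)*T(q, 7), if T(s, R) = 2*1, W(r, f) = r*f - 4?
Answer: -10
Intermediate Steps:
W(r, f) = -4 + f*r (W(r, f) = f*r - 4 = -4 + f*r)
q = 3
T(s, R) = 2
W(1, -1)*T(q, 7) = (-4 - 1*1)*2 = (-4 - 1)*2 = -5*2 = -10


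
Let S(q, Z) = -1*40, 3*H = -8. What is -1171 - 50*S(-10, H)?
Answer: 829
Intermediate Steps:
H = -8/3 (H = (1/3)*(-8) = -8/3 ≈ -2.6667)
S(q, Z) = -40
-1171 - 50*S(-10, H) = -1171 - 50*(-40) = -1171 + 2000 = 829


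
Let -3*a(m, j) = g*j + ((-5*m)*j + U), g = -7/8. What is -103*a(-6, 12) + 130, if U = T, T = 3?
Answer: 24465/2 ≈ 12233.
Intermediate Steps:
U = 3
g = -7/8 (g = -7*⅛ = -7/8 ≈ -0.87500)
a(m, j) = -1 + 7*j/24 + 5*j*m/3 (a(m, j) = -(-7*j/8 + ((-5*m)*j + 3))/3 = -(-7*j/8 + (-5*j*m + 3))/3 = -(-7*j/8 + (3 - 5*j*m))/3 = -(3 - 7*j/8 - 5*j*m)/3 = -1 + 7*j/24 + 5*j*m/3)
-103*a(-6, 12) + 130 = -103*(-1 + (7/24)*12 + (5/3)*12*(-6)) + 130 = -103*(-1 + 7/2 - 120) + 130 = -103*(-235/2) + 130 = 24205/2 + 130 = 24465/2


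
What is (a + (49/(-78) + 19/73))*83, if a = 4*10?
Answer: 18730195/5694 ≈ 3289.5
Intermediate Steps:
a = 40
(a + (49/(-78) + 19/73))*83 = (40 + (49/(-78) + 19/73))*83 = (40 + (49*(-1/78) + 19*(1/73)))*83 = (40 + (-49/78 + 19/73))*83 = (40 - 2095/5694)*83 = (225665/5694)*83 = 18730195/5694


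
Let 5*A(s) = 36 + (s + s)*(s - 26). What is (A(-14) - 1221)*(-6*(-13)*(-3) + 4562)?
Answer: -21419272/5 ≈ -4.2839e+6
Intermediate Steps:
A(s) = 36/5 + 2*s*(-26 + s)/5 (A(s) = (36 + (s + s)*(s - 26))/5 = (36 + (2*s)*(-26 + s))/5 = (36 + 2*s*(-26 + s))/5 = 36/5 + 2*s*(-26 + s)/5)
(A(-14) - 1221)*(-6*(-13)*(-3) + 4562) = ((36/5 - 52/5*(-14) + (⅖)*(-14)²) - 1221)*(-6*(-13)*(-3) + 4562) = ((36/5 + 728/5 + (⅖)*196) - 1221)*(78*(-3) + 4562) = ((36/5 + 728/5 + 392/5) - 1221)*(-234 + 4562) = (1156/5 - 1221)*4328 = -4949/5*4328 = -21419272/5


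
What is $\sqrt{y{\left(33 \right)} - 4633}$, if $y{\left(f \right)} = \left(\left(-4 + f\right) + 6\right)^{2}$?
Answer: $4 i \sqrt{213} \approx 58.378 i$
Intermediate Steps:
$y{\left(f \right)} = \left(2 + f\right)^{2}$
$\sqrt{y{\left(33 \right)} - 4633} = \sqrt{\left(2 + 33\right)^{2} - 4633} = \sqrt{35^{2} - 4633} = \sqrt{1225 - 4633} = \sqrt{-3408} = 4 i \sqrt{213}$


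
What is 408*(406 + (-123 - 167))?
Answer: 47328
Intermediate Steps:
408*(406 + (-123 - 167)) = 408*(406 - 290) = 408*116 = 47328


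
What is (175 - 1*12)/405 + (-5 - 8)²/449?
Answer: 141632/181845 ≈ 0.77886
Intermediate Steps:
(175 - 1*12)/405 + (-5 - 8)²/449 = (175 - 12)*(1/405) + (-13)²*(1/449) = 163*(1/405) + 169*(1/449) = 163/405 + 169/449 = 141632/181845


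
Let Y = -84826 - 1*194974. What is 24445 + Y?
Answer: -255355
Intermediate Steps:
Y = -279800 (Y = -84826 - 194974 = -279800)
24445 + Y = 24445 - 279800 = -255355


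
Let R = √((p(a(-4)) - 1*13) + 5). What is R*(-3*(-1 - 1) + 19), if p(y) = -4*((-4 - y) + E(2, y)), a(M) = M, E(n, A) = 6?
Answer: 100*I*√2 ≈ 141.42*I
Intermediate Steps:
p(y) = -8 + 4*y (p(y) = -4*((-4 - y) + 6) = -4*(2 - y) = -8 + 4*y)
R = 4*I*√2 (R = √(((-8 + 4*(-4)) - 1*13) + 5) = √(((-8 - 16) - 13) + 5) = √((-24 - 13) + 5) = √(-37 + 5) = √(-32) = 4*I*√2 ≈ 5.6569*I)
R*(-3*(-1 - 1) + 19) = (4*I*√2)*(-3*(-1 - 1) + 19) = (4*I*√2)*(-3*(-2) + 19) = (4*I*√2)*(6 + 19) = (4*I*√2)*25 = 100*I*√2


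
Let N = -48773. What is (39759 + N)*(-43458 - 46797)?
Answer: 813558570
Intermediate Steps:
(39759 + N)*(-43458 - 46797) = (39759 - 48773)*(-43458 - 46797) = -9014*(-90255) = 813558570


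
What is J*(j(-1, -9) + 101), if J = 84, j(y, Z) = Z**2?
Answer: 15288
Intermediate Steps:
J*(j(-1, -9) + 101) = 84*((-9)**2 + 101) = 84*(81 + 101) = 84*182 = 15288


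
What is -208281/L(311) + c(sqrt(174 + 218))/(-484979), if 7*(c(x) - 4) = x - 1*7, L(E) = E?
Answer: -101011912032/150828469 - 2*sqrt(2)/484979 ≈ -669.71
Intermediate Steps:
c(x) = 3 + x/7 (c(x) = 4 + (x - 1*7)/7 = 4 + (x - 7)/7 = 4 + (-7 + x)/7 = 4 + (-1 + x/7) = 3 + x/7)
-208281/L(311) + c(sqrt(174 + 218))/(-484979) = -208281/311 + (3 + sqrt(174 + 218)/7)/(-484979) = -208281*1/311 + (3 + sqrt(392)/7)*(-1/484979) = -208281/311 + (3 + (14*sqrt(2))/7)*(-1/484979) = -208281/311 + (3 + 2*sqrt(2))*(-1/484979) = -208281/311 + (-3/484979 - 2*sqrt(2)/484979) = -101011912032/150828469 - 2*sqrt(2)/484979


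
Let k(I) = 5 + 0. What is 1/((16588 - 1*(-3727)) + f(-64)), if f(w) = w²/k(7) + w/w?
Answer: 5/105676 ≈ 4.7314e-5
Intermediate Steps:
k(I) = 5
f(w) = 1 + w²/5 (f(w) = w²/5 + w/w = w²*(⅕) + 1 = w²/5 + 1 = 1 + w²/5)
1/((16588 - 1*(-3727)) + f(-64)) = 1/((16588 - 1*(-3727)) + (1 + (⅕)*(-64)²)) = 1/((16588 + 3727) + (1 + (⅕)*4096)) = 1/(20315 + (1 + 4096/5)) = 1/(20315 + 4101/5) = 1/(105676/5) = 5/105676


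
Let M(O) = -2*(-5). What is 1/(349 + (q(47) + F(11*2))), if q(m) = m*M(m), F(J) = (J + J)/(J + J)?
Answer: 1/820 ≈ 0.0012195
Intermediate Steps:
M(O) = 10
F(J) = 1 (F(J) = (2*J)/((2*J)) = (2*J)*(1/(2*J)) = 1)
q(m) = 10*m (q(m) = m*10 = 10*m)
1/(349 + (q(47) + F(11*2))) = 1/(349 + (10*47 + 1)) = 1/(349 + (470 + 1)) = 1/(349 + 471) = 1/820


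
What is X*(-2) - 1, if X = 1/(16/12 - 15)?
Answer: -35/41 ≈ -0.85366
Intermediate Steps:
X = -3/41 (X = 1/(16*(1/12) - 15) = 1/(4/3 - 15) = 1/(-41/3) = -3/41 ≈ -0.073171)
X*(-2) - 1 = -3/41*(-2) - 1 = 6/41 - 1 = -35/41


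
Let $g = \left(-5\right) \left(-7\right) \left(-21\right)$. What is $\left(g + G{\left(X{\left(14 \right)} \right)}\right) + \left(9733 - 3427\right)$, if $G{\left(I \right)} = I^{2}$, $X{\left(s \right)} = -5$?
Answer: $5596$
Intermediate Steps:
$g = -735$ ($g = 35 \left(-21\right) = -735$)
$\left(g + G{\left(X{\left(14 \right)} \right)}\right) + \left(9733 - 3427\right) = \left(-735 + \left(-5\right)^{2}\right) + \left(9733 - 3427\right) = \left(-735 + 25\right) + \left(9733 - 3427\right) = -710 + 6306 = 5596$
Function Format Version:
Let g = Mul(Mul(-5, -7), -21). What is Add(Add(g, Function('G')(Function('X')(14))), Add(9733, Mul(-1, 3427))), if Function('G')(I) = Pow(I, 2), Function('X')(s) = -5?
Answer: 5596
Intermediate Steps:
g = -735 (g = Mul(35, -21) = -735)
Add(Add(g, Function('G')(Function('X')(14))), Add(9733, Mul(-1, 3427))) = Add(Add(-735, Pow(-5, 2)), Add(9733, Mul(-1, 3427))) = Add(Add(-735, 25), Add(9733, -3427)) = Add(-710, 6306) = 5596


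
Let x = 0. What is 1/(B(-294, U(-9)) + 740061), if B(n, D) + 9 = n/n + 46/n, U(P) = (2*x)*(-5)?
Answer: 147/108787768 ≈ 1.3513e-6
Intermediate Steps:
U(P) = 0 (U(P) = (2*0)*(-5) = 0*(-5) = 0)
B(n, D) = -8 + 46/n (B(n, D) = -9 + (n/n + 46/n) = -9 + (1 + 46/n) = -8 + 46/n)
1/(B(-294, U(-9)) + 740061) = 1/((-8 + 46/(-294)) + 740061) = 1/((-8 + 46*(-1/294)) + 740061) = 1/((-8 - 23/147) + 740061) = 1/(-1199/147 + 740061) = 1/(108787768/147) = 147/108787768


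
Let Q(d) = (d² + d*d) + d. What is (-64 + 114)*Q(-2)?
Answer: 300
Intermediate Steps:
Q(d) = d + 2*d² (Q(d) = (d² + d²) + d = 2*d² + d = d + 2*d²)
(-64 + 114)*Q(-2) = (-64 + 114)*(-2*(1 + 2*(-2))) = 50*(-2*(1 - 4)) = 50*(-2*(-3)) = 50*6 = 300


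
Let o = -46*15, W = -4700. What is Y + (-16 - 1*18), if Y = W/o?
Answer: -1876/69 ≈ -27.188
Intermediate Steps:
o = -690
Y = 470/69 (Y = -4700/(-690) = -4700*(-1/690) = 470/69 ≈ 6.8116)
Y + (-16 - 1*18) = 470/69 + (-16 - 1*18) = 470/69 + (-16 - 18) = 470/69 - 34 = -1876/69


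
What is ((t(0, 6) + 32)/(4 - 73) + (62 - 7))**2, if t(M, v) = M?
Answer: 14160169/4761 ≈ 2974.2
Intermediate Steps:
((t(0, 6) + 32)/(4 - 73) + (62 - 7))**2 = ((0 + 32)/(4 - 73) + (62 - 7))**2 = (32/(-69) + 55)**2 = (32*(-1/69) + 55)**2 = (-32/69 + 55)**2 = (3763/69)**2 = 14160169/4761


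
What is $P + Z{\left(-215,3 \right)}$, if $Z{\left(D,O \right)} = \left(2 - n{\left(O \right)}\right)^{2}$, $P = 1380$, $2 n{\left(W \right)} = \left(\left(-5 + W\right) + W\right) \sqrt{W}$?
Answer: $\frac{5539}{4} - 2 \sqrt{3} \approx 1381.3$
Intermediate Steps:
$n{\left(W \right)} = \frac{\sqrt{W} \left(-5 + 2 W\right)}{2}$ ($n{\left(W \right)} = \frac{\left(\left(-5 + W\right) + W\right) \sqrt{W}}{2} = \frac{\left(-5 + 2 W\right) \sqrt{W}}{2} = \frac{\sqrt{W} \left(-5 + 2 W\right)}{2}$)
$Z{\left(D,O \right)} = \left(2 - \sqrt{O} \left(- \frac{5}{2} + O\right)\right)^{2}$
$P + Z{\left(-215,3 \right)} = 1380 + \frac{\left(-4 + \sqrt{3} \left(-5 + 2 \cdot 3\right)\right)^{2}}{4} = 1380 + \frac{\left(-4 + \sqrt{3} \left(-5 + 6\right)\right)^{2}}{4} = 1380 + \frac{\left(-4 + \sqrt{3} \cdot 1\right)^{2}}{4} = 1380 + \frac{\left(-4 + \sqrt{3}\right)^{2}}{4}$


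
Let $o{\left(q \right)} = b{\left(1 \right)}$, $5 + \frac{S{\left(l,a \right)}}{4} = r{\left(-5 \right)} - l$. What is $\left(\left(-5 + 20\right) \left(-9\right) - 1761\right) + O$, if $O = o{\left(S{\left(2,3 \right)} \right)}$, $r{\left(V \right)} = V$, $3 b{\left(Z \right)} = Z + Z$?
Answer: $- \frac{5686}{3} \approx -1895.3$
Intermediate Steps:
$b{\left(Z \right)} = \frac{2 Z}{3}$ ($b{\left(Z \right)} = \frac{Z + Z}{3} = \frac{2 Z}{3}$)
$S{\left(l,a \right)} = -40 - 4 l$ ($S{\left(l,a \right)} = -20 + 4 \left(-5 - l\right) = -20 - \left(20 + 4 l\right) = -40 - 4 l$)
$o{\left(q \right)} = \frac{2}{3}$ ($o{\left(q \right)} = \frac{2}{3} \cdot 1 = \frac{2}{3}$)
$O = \frac{2}{3} \approx 0.66667$
$\left(\left(-5 + 20\right) \left(-9\right) - 1761\right) + O = \left(\left(-5 + 20\right) \left(-9\right) - 1761\right) + \frac{2}{3} = \left(15 \left(-9\right) - 1761\right) + \frac{2}{3} = \left(-135 - 1761\right) + \frac{2}{3} = -1896 + \frac{2}{3} = - \frac{5686}{3}$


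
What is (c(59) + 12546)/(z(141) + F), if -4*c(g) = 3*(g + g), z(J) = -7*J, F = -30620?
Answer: -24915/63214 ≈ -0.39414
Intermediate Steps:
c(g) = -3*g/2 (c(g) = -3*(g + g)/4 = -3*2*g/4 = -3*g/2)
(c(59) + 12546)/(z(141) + F) = (-3/2*59 + 12546)/(-7*141 - 30620) = (-177/2 + 12546)/(-987 - 30620) = (24915/2)/(-31607) = (24915/2)*(-1/31607) = -24915/63214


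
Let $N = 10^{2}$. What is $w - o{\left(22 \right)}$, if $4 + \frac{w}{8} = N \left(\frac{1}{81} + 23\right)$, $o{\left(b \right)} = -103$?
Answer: $\frac{1496951}{81} \approx 18481.0$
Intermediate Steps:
$N = 100$
$w = \frac{1488608}{81}$ ($w = -32 + 8 \cdot 100 \left(\frac{1}{81} + 23\right) = -32 + 8 \cdot 100 \cdot \frac{1864}{81} = -32 + 8 \cdot \frac{186400}{81} = -32 + \frac{1491200}{81} = \frac{1488608}{81} \approx 18378.0$)
$w - o{\left(22 \right)} = \frac{1488608}{81} - -103 = \frac{1488608}{81} + 103 = \frac{1496951}{81}$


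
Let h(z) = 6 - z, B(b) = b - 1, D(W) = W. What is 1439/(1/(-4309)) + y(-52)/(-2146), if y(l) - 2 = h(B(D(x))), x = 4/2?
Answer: -13306597053/2146 ≈ -6.2006e+6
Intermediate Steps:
x = 2 (x = 4*(½) = 2)
B(b) = -1 + b
y(l) = 7 (y(l) = 2 + (6 - (-1 + 2)) = 2 + (6 - 1*1) = 2 + (6 - 1) = 2 + 5 = 7)
1439/(1/(-4309)) + y(-52)/(-2146) = 1439/(1/(-4309)) + 7/(-2146) = 1439/(-1/4309) + 7*(-1/2146) = 1439*(-4309) - 7/2146 = -6200651 - 7/2146 = -13306597053/2146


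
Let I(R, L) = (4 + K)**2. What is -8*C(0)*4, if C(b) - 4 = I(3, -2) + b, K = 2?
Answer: -1280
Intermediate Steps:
I(R, L) = 36 (I(R, L) = (4 + 2)**2 = 6**2 = 36)
C(b) = 40 + b (C(b) = 4 + (36 + b) = 40 + b)
-8*C(0)*4 = -8*(40 + 0)*4 = -8*40*4 = -320*4 = -1280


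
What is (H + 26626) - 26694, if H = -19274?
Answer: -19342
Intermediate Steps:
(H + 26626) - 26694 = (-19274 + 26626) - 26694 = 7352 - 26694 = -19342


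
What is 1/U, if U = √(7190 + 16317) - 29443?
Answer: -29443/866866742 - √23507/866866742 ≈ -3.4142e-5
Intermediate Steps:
U = -29443 + √23507 (U = √23507 - 29443 = -29443 + √23507 ≈ -29290.)
1/U = 1/(-29443 + √23507)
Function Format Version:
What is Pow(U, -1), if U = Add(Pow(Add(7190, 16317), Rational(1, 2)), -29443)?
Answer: Add(Rational(-29443, 866866742), Mul(Rational(-1, 866866742), Pow(23507, Rational(1, 2)))) ≈ -3.4142e-5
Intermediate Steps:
U = Add(-29443, Pow(23507, Rational(1, 2))) (U = Add(Pow(23507, Rational(1, 2)), -29443) = Add(-29443, Pow(23507, Rational(1, 2))) ≈ -29290.)
Pow(U, -1) = Pow(Add(-29443, Pow(23507, Rational(1, 2))), -1)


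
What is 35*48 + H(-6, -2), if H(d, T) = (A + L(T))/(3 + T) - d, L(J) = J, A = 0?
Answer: 1684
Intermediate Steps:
H(d, T) = -d + T/(3 + T) (H(d, T) = (0 + T)/(3 + T) - d = T/(3 + T) - d = -d + T/(3 + T))
35*48 + H(-6, -2) = 35*48 + (-2 - 3*(-6) - 1*(-2)*(-6))/(3 - 2) = 1680 + (-2 + 18 - 12)/1 = 1680 + 1*4 = 1680 + 4 = 1684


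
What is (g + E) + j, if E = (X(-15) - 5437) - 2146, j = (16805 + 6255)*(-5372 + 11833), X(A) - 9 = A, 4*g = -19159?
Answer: 595913125/4 ≈ 1.4898e+8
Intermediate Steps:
g = -19159/4 (g = (¼)*(-19159) = -19159/4 ≈ -4789.8)
X(A) = 9 + A
j = 148990660 (j = 23060*6461 = 148990660)
E = -7589 (E = ((9 - 15) - 5437) - 2146 = (-6 - 5437) - 2146 = -5443 - 2146 = -7589)
(g + E) + j = (-19159/4 - 7589) + 148990660 = -49515/4 + 148990660 = 595913125/4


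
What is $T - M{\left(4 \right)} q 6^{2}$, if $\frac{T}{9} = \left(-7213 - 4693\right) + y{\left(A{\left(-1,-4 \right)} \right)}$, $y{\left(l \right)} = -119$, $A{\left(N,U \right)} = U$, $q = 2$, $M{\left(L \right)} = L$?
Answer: $-108513$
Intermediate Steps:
$T = -108225$ ($T = 9 \left(\left(-7213 - 4693\right) - 119\right) = 9 \left(-11906 - 119\right) = 9 \left(-12025\right) = -108225$)
$T - M{\left(4 \right)} q 6^{2} = -108225 - 4 \cdot 2 \cdot 6^{2} = -108225 - 8 \cdot 36 = -108225 - 288 = -108513$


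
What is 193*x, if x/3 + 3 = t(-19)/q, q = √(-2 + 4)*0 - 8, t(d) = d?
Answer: -2895/8 ≈ -361.88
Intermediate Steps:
q = -8 (q = √2*0 - 8 = 0 - 8 = -8)
x = -15/8 (x = -9 + 3*(-19/(-8)) = -9 + 3*(-19*(-⅛)) = -9 + 3*(19/8) = -9 + 57/8 = -15/8 ≈ -1.8750)
193*x = 193*(-15/8) = -2895/8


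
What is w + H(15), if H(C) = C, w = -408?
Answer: -393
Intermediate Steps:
w + H(15) = -408 + 15 = -393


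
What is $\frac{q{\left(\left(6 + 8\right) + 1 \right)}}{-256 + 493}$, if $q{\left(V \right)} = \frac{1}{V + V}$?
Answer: $\frac{1}{7110} \approx 0.00014065$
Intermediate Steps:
$q{\left(V \right)} = \frac{1}{2 V}$
$\frac{q{\left(\left(6 + 8\right) + 1 \right)}}{-256 + 493} = \frac{\frac{1}{2} \frac{1}{\left(6 + 8\right) + 1}}{-256 + 493} = \frac{\frac{1}{2} \frac{1}{14 + 1}}{237} = \frac{1}{2 \cdot 15} \cdot \frac{1}{237} = \frac{1}{2} \cdot \frac{1}{15} \cdot \frac{1}{237} = \frac{1}{30} \cdot \frac{1}{237} = \frac{1}{7110}$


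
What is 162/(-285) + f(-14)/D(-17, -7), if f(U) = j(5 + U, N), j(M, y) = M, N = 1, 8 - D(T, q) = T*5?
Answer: -1959/2945 ≈ -0.66520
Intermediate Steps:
D(T, q) = 8 - 5*T (D(T, q) = 8 - T*5 = 8 - 5*T)
f(U) = 5 + U
162/(-285) + f(-14)/D(-17, -7) = 162/(-285) + (5 - 14)/(8 - 5*(-17)) = 162*(-1/285) - 9/(8 + 85) = -54/95 - 9/93 = -54/95 - 9*1/93 = -54/95 - 3/31 = -1959/2945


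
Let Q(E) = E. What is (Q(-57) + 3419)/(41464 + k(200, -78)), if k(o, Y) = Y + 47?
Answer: 3362/41433 ≈ 0.081143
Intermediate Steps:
k(o, Y) = 47 + Y
(Q(-57) + 3419)/(41464 + k(200, -78)) = (-57 + 3419)/(41464 + (47 - 78)) = 3362/(41464 - 31) = 3362/41433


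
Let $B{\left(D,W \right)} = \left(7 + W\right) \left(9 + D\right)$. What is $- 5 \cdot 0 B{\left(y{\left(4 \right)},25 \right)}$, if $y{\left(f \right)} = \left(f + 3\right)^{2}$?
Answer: $0$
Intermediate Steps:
$y{\left(f \right)} = \left(3 + f\right)^{2}$
$- 5 \cdot 0 B{\left(y{\left(4 \right)},25 \right)} = - 5 \cdot 0 \left(63 + 7 \left(3 + 4\right)^{2} + 9 \cdot 25 + \left(3 + 4\right)^{2} \cdot 25\right) = - 0 \left(63 + 7 \cdot 7^{2} + 225 + 7^{2} \cdot 25\right) = - 0 \left(63 + 7 \cdot 49 + 225 + 49 \cdot 25\right) = - 0 \left(63 + 343 + 225 + 1225\right) = - 0 \cdot 1856 = \left(-1\right) 0 = 0$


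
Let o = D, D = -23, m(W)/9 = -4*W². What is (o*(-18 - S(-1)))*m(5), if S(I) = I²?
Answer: -393300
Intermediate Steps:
m(W) = -36*W² (m(W) = 9*(-4*W²) = -36*W²)
o = -23
(o*(-18 - S(-1)))*m(5) = (-23*(-18 - 1*(-1)²))*(-36*5²) = (-23*(-18 - 1*1))*(-36*25) = -23*(-18 - 1)*(-900) = -23*(-19)*(-900) = 437*(-900) = -393300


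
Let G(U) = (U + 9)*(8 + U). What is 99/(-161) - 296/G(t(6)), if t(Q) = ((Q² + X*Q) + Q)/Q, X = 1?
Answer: -9323/5474 ≈ -1.7031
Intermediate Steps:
t(Q) = (Q² + 2*Q)/Q (t(Q) = ((Q² + 1*Q) + Q)/Q = ((Q² + Q) + Q)/Q = ((Q + Q²) + Q)/Q = (Q² + 2*Q)/Q)
G(U) = (8 + U)*(9 + U) (G(U) = (9 + U)*(8 + U) = (8 + U)*(9 + U))
99/(-161) - 296/G(t(6)) = 99/(-161) - 296/(72 + (2 + 6)² + 17*(2 + 6)) = 99*(-1/161) - 296/(72 + 8² + 17*8) = -99/161 - 296/(72 + 64 + 136) = -99/161 - 296/272 = -99/161 - 296*1/272 = -99/161 - 37/34 = -9323/5474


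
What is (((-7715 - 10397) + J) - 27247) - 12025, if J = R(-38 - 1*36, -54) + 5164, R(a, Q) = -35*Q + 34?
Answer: -50296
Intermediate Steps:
R(a, Q) = 34 - 35*Q
J = 7088 (J = (34 - 35*(-54)) + 5164 = (34 + 1890) + 5164 = 1924 + 5164 = 7088)
(((-7715 - 10397) + J) - 27247) - 12025 = (((-7715 - 10397) + 7088) - 27247) - 12025 = ((-18112 + 7088) - 27247) - 12025 = (-11024 - 27247) - 12025 = -38271 - 12025 = -50296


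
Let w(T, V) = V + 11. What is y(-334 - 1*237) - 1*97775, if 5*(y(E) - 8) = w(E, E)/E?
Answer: -55824845/571 ≈ -97767.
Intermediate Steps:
w(T, V) = 11 + V
y(E) = 8 + (11 + E)/(5*E) (y(E) = 8 + ((11 + E)/E)/5 = 8 + (11 + E)/(5*E))
y(-334 - 1*237) - 1*97775 = (11 + 41*(-334 - 1*237))/(5*(-334 - 1*237)) - 1*97775 = (11 + 41*(-334 - 237))/(5*(-334 - 237)) - 97775 = (⅕)*(11 + 41*(-571))/(-571) - 97775 = (⅕)*(-1/571)*(11 - 23411) - 97775 = (⅕)*(-1/571)*(-23400) - 97775 = 4680/571 - 97775 = -55824845/571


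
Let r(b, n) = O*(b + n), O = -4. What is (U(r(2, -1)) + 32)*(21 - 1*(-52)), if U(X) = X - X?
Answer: 2336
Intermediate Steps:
r(b, n) = -4*b - 4*n (r(b, n) = -4*(b + n) = -4*b - 4*n)
U(X) = 0
(U(r(2, -1)) + 32)*(21 - 1*(-52)) = (0 + 32)*(21 - 1*(-52)) = 32*(21 + 52) = 32*73 = 2336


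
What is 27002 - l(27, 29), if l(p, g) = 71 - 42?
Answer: 26973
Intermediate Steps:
l(p, g) = 29
27002 - l(27, 29) = 27002 - 1*29 = 27002 - 29 = 26973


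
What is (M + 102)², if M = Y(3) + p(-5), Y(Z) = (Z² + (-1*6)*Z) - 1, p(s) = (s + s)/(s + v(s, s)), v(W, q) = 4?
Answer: 10404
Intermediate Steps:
p(s) = 2*s/(4 + s) (p(s) = (s + s)/(s + 4) = (2*s)/(4 + s) = 2*s/(4 + s))
Y(Z) = -1 + Z² - 6*Z (Y(Z) = (Z² - 6*Z) - 1 = -1 + Z² - 6*Z)
M = 0 (M = (-1 + 3² - 6*3) + 2*(-5)/(4 - 5) = (-1 + 9 - 18) + 2*(-5)/(-1) = -10 + 2*(-5)*(-1) = -10 + 10 = 0)
(M + 102)² = (0 + 102)² = 102² = 10404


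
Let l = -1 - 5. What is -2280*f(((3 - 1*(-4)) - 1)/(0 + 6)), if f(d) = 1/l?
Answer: 380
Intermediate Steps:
l = -6
f(d) = -1/6 (f(d) = 1/(-6) = -1/6)
-2280*f(((3 - 1*(-4)) - 1)/(0 + 6)) = -2280*(-1/6) = 380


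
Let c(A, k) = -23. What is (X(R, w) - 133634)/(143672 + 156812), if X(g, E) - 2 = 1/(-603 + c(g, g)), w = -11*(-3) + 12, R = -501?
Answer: -83653633/188102984 ≈ -0.44472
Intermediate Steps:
w = 45 (w = 33 + 12 = 45)
X(g, E) = 1251/626 (X(g, E) = 2 + 1/(-603 - 23) = 2 + 1/(-626) = 2 - 1/626 = 1251/626)
(X(R, w) - 133634)/(143672 + 156812) = (1251/626 - 133634)/(143672 + 156812) = -83653633/626/300484 = -83653633/626*1/300484 = -83653633/188102984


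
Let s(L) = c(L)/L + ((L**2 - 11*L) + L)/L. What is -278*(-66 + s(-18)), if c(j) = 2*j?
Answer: 25576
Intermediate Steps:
s(L) = 2 + (L**2 - 10*L)/L (s(L) = (2*L)/L + ((L**2 - 11*L) + L)/L = 2 + (L**2 - 10*L)/L)
-278*(-66 + s(-18)) = -278*(-66 + (-8 - 18)) = -278*(-66 - 26) = -278*(-92) = 25576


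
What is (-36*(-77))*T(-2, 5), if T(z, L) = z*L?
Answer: -27720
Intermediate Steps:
T(z, L) = L*z
(-36*(-77))*T(-2, 5) = (-36*(-77))*(5*(-2)) = 2772*(-10) = -27720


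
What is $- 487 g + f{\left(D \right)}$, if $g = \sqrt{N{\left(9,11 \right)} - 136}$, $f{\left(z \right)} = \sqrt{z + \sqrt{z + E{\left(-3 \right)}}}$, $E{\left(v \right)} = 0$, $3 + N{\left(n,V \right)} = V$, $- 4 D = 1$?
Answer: $\frac{\sqrt{-1 + 2 i}}{2} - 3896 i \sqrt{2} \approx 0.39308 - 5509.1 i$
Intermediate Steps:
$D = - \frac{1}{4}$ ($D = \left(- \frac{1}{4}\right) 1 = - \frac{1}{4} \approx -0.25$)
$N{\left(n,V \right)} = -3 + V$
$f{\left(z \right)} = \sqrt{z + \sqrt{z}}$ ($f{\left(z \right)} = \sqrt{z + \sqrt{z + 0}} = \sqrt{z + \sqrt{z}}$)
$g = 8 i \sqrt{2}$ ($g = \sqrt{\left(-3 + 11\right) - 136} = \sqrt{8 - 136} = \sqrt{-128} = 8 i \sqrt{2} \approx 11.314 i$)
$- 487 g + f{\left(D \right)} = - 487 \cdot 8 i \sqrt{2} + \sqrt{- \frac{1}{4} + \sqrt{- \frac{1}{4}}} = - 3896 i \sqrt{2} + \sqrt{- \frac{1}{4} + \frac{i}{2}} = \sqrt{- \frac{1}{4} + \frac{i}{2}} - 3896 i \sqrt{2}$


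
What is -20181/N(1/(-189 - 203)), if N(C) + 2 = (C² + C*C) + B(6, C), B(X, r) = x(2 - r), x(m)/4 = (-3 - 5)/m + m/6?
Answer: 3651537224160/3011657989 ≈ 1212.5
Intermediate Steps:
x(m) = -32/m + 2*m/3 (x(m) = 4*((-3 - 5)/m + m/6) = 4*(-8/m + m*(⅙)) = 4*(-8/m + m/6) = -32/m + 2*m/3)
B(X, r) = 4/3 - 32/(2 - r) - 2*r/3 (B(X, r) = -32/(2 - r) + 2*(2 - r)/3 = -32/(2 - r) + (4/3 - 2*r/3) = 4/3 - 32/(2 - r) - 2*r/3)
N(C) = -2 + 2*C² + 2*(48 - (2 - C)²)/(3*(-2 + C)) (N(C) = -2 + ((C² + C*C) + 2*(48 - (2 - C)²)/(3*(-2 + C))) = -2 + ((C² + C²) + 2*(48 - (2 - C)²)/(3*(-2 + C))) = -2 + (2*C² + 2*(48 - (2 - C)²)/(3*(-2 + C))) = -2 + 2*C² + 2*(48 - (2 - C)²)/(3*(-2 + C)))
-20181/N(1/(-189 - 203)) = -20181*3*(-2 + 1/(-189 - 203))/(2*(48 + (-2 + 1/(-189 - 203))*(-1 - 1/(-189 - 203) + 3*(1/(-189 - 203))²))) = -20181*3*(-2 + 1/(-392))/(2*(48 + (-2 + 1/(-392))*(-1 - 1/(-392) + 3*(1/(-392))²))) = -20181*3*(-2 - 1/392)/(2*(48 + (-2 - 1/392)*(-1 - 1*(-1/392) + 3*(-1/392)²))) = -20181*(-2355/(784*(48 - 785*(-1 + 1/392 + 3*(1/153664))/392))) = -20181*(-2355/(784*(48 - 785*(-1 + 1/392 + 3/153664)/392))) = -20181*(-2355/(784*(48 - 785/392*(-153269/153664)))) = -20181*(-2355/(784*(48 + 120316165/60236288))) = -20181/((⅔)*(-392/785)*(3011657989/60236288)) = -20181/(-3011657989/180939360) = -20181*(-180939360/3011657989) = 3651537224160/3011657989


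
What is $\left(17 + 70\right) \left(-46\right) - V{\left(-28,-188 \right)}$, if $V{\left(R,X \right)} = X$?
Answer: $-3814$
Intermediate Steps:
$\left(17 + 70\right) \left(-46\right) - V{\left(-28,-188 \right)} = \left(17 + 70\right) \left(-46\right) - -188 = 87 \left(-46\right) + 188 = -4002 + 188 = -3814$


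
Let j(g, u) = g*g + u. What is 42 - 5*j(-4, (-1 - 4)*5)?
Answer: 87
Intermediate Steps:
j(g, u) = u + g² (j(g, u) = g² + u = u + g²)
42 - 5*j(-4, (-1 - 4)*5) = 42 - 5*((-1 - 4)*5 + (-4)²) = 42 - 5*(-5*5 + 16) = 42 - 5*(-25 + 16) = 42 - 5*(-9) = 42 + 45 = 87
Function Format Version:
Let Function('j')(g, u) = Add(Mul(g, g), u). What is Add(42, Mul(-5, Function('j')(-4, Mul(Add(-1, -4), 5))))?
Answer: 87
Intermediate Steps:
Function('j')(g, u) = Add(u, Pow(g, 2)) (Function('j')(g, u) = Add(Pow(g, 2), u) = Add(u, Pow(g, 2)))
Add(42, Mul(-5, Function('j')(-4, Mul(Add(-1, -4), 5)))) = Add(42, Mul(-5, Add(Mul(Add(-1, -4), 5), Pow(-4, 2)))) = Add(42, Mul(-5, Add(Mul(-5, 5), 16))) = Add(42, Mul(-5, Add(-25, 16))) = Add(42, Mul(-5, -9)) = Add(42, 45) = 87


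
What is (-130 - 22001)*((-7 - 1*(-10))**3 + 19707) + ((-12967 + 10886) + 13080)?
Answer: -436722155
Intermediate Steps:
(-130 - 22001)*((-7 - 1*(-10))**3 + 19707) + ((-12967 + 10886) + 13080) = -22131*((-7 + 10)**3 + 19707) + (-2081 + 13080) = -22131*(3**3 + 19707) + 10999 = -22131*(27 + 19707) + 10999 = -22131*19734 + 10999 = -436733154 + 10999 = -436722155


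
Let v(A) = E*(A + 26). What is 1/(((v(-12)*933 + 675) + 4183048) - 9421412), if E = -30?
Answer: -1/5629549 ≈ -1.7763e-7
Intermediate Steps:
v(A) = -780 - 30*A (v(A) = -30*(A + 26) = -30*(26 + A) = -780 - 30*A)
1/(((v(-12)*933 + 675) + 4183048) - 9421412) = 1/((((-780 - 30*(-12))*933 + 675) + 4183048) - 9421412) = 1/((((-780 + 360)*933 + 675) + 4183048) - 9421412) = 1/(((-420*933 + 675) + 4183048) - 9421412) = 1/(((-391860 + 675) + 4183048) - 9421412) = 1/((-391185 + 4183048) - 9421412) = 1/(3791863 - 9421412) = 1/(-5629549) = -1/5629549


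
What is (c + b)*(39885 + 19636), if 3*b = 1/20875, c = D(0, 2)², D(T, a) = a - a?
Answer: 59521/62625 ≈ 0.95043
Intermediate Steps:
D(T, a) = 0
c = 0 (c = 0² = 0)
b = 1/62625 (b = (⅓)/20875 = (⅓)*(1/20875) = 1/62625 ≈ 1.5968e-5)
(c + b)*(39885 + 19636) = (0 + 1/62625)*(39885 + 19636) = (1/62625)*59521 = 59521/62625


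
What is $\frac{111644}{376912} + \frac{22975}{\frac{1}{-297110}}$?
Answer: $- \frac{643209962785089}{94228} \approx -6.8261 \cdot 10^{9}$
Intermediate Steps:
$\frac{111644}{376912} + \frac{22975}{\frac{1}{-297110}} = 111644 \cdot \frac{1}{376912} + \frac{22975}{- \frac{1}{297110}} = \frac{27911}{94228} + 22975 \left(-297110\right) = \frac{27911}{94228} - 6826102250 = - \frac{643209962785089}{94228}$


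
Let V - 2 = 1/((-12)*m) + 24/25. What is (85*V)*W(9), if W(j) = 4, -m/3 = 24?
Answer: 1087337/1080 ≈ 1006.8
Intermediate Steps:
m = -72 (m = -3*24 = -72)
V = 63961/21600 (V = 2 + (1/(-12*(-72)) + 24/25) = 2 + (-1/12*(-1/72) + 24*(1/25)) = 2 + (1/864 + 24/25) = 2 + 20761/21600 = 63961/21600 ≈ 2.9612)
(85*V)*W(9) = (85*(63961/21600))*4 = (1087337/4320)*4 = 1087337/1080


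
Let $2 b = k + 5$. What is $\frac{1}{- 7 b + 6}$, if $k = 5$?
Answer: $- \frac{1}{29} \approx -0.034483$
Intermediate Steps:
$b = 5$ ($b = \frac{5 + 5}{2} = \frac{1}{2} \cdot 10 = 5$)
$\frac{1}{- 7 b + 6} = \frac{1}{\left(-7\right) 5 + 6} = \frac{1}{-35 + 6} = \frac{1}{-29} = - \frac{1}{29}$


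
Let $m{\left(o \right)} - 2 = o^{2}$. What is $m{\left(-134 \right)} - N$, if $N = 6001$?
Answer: $11957$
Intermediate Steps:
$m{\left(o \right)} = 2 + o^{2}$
$m{\left(-134 \right)} - N = \left(2 + \left(-134\right)^{2}\right) - 6001 = \left(2 + 17956\right) - 6001 = 17958 - 6001 = 11957$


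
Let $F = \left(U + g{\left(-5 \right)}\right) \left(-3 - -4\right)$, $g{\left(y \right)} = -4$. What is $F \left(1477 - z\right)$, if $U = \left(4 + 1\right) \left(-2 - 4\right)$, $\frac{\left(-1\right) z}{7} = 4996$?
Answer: $-1239266$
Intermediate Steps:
$z = -34972$ ($z = \left(-7\right) 4996 = -34972$)
$U = -30$ ($U = 5 \left(-6\right) = -30$)
$F = -34$ ($F = \left(-30 - 4\right) \left(-3 - -4\right) = - 34 \left(-3 + 4\right) = \left(-34\right) 1 = -34$)
$F \left(1477 - z\right) = - 34 \left(1477 - -34972\right) = - 34 \left(1477 + 34972\right) = \left(-34\right) 36449 = -1239266$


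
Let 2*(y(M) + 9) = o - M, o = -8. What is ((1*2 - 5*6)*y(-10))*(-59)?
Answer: -13216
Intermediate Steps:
y(M) = -13 - M/2 (y(M) = -9 + (-8 - M)/2 = -9 + (-4 - M/2) = -13 - M/2)
((1*2 - 5*6)*y(-10))*(-59) = ((1*2 - 5*6)*(-13 - ½*(-10)))*(-59) = ((2 - 30)*(-13 + 5))*(-59) = -28*(-8)*(-59) = 224*(-59) = -13216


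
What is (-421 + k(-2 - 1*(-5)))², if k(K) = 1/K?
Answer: 1592644/9 ≈ 1.7696e+5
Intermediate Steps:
(-421 + k(-2 - 1*(-5)))² = (-421 + 1/(-2 - 1*(-5)))² = (-421 + 1/(-2 + 5))² = (-421 + 1/3)² = (-421 + ⅓)² = (-1262/3)² = 1592644/9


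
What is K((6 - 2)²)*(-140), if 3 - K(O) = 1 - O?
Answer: -2520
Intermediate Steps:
K(O) = 2 + O (K(O) = 3 - (1 - O) = 3 + (-1 + O) = 2 + O)
K((6 - 2)²)*(-140) = (2 + (6 - 2)²)*(-140) = (2 + 4²)*(-140) = (2 + 16)*(-140) = 18*(-140) = -2520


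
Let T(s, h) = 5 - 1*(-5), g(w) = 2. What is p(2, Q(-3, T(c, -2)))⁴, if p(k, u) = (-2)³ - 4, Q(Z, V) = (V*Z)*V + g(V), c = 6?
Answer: 20736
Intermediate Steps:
T(s, h) = 10 (T(s, h) = 5 + 5 = 10)
Q(Z, V) = 2 + Z*V² (Q(Z, V) = (V*Z)*V + 2 = Z*V² + 2 = 2 + Z*V²)
p(k, u) = -12 (p(k, u) = -8 - 4 = -12)
p(2, Q(-3, T(c, -2)))⁴ = (-12)⁴ = 20736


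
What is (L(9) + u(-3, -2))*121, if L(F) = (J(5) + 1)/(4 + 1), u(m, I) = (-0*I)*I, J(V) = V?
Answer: 726/5 ≈ 145.20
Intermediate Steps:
u(m, I) = 0 (u(m, I) = (-4*0)*I = 0*I = 0)
L(F) = 6/5 (L(F) = (5 + 1)/(4 + 1) = 6/5)
(L(9) + u(-3, -2))*121 = (6/5 + 0)*121 = (6/5)*121 = 726/5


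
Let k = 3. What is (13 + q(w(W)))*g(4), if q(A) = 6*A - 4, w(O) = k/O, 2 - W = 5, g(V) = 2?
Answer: 6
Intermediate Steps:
W = -3 (W = 2 - 1*5 = 2 - 5 = -3)
w(O) = 3/O
q(A) = -4 + 6*A
(13 + q(w(W)))*g(4) = (13 + (-4 + 6*(3/(-3))))*2 = (13 + (-4 + 6*(3*(-1/3))))*2 = (13 + (-4 + 6*(-1)))*2 = (13 + (-4 - 6))*2 = (13 - 10)*2 = 3*2 = 6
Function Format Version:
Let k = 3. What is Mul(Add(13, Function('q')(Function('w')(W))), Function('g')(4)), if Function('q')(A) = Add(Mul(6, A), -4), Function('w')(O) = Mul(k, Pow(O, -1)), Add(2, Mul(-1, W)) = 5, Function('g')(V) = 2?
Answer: 6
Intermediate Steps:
W = -3 (W = Add(2, Mul(-1, 5)) = Add(2, -5) = -3)
Function('w')(O) = Mul(3, Pow(O, -1))
Function('q')(A) = Add(-4, Mul(6, A))
Mul(Add(13, Function('q')(Function('w')(W))), Function('g')(4)) = Mul(Add(13, Add(-4, Mul(6, Mul(3, Pow(-3, -1))))), 2) = Mul(Add(13, Add(-4, Mul(6, Mul(3, Rational(-1, 3))))), 2) = Mul(Add(13, Add(-4, Mul(6, -1))), 2) = Mul(Add(13, Add(-4, -6)), 2) = Mul(Add(13, -10), 2) = Mul(3, 2) = 6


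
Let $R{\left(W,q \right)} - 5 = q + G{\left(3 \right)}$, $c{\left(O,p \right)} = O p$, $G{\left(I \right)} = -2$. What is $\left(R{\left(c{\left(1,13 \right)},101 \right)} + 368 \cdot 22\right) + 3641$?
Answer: $11841$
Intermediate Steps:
$R{\left(W,q \right)} = 3 + q$ ($R{\left(W,q \right)} = 5 + \left(q - 2\right) = 5 + \left(-2 + q\right) = 3 + q$)
$\left(R{\left(c{\left(1,13 \right)},101 \right)} + 368 \cdot 22\right) + 3641 = \left(\left(3 + 101\right) + 368 \cdot 22\right) + 3641 = \left(104 + 8096\right) + 3641 = 8200 + 3641 = 11841$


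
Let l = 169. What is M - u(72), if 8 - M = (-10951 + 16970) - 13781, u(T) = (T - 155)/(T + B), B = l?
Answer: 1872653/241 ≈ 7770.3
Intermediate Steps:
B = 169
u(T) = (-155 + T)/(169 + T) (u(T) = (T - 155)/(T + 169) = (-155 + T)/(169 + T))
M = 7770 (M = 8 - ((-10951 + 16970) - 13781) = 8 - (6019 - 13781) = 8 - 1*(-7762) = 8 + 7762 = 7770)
M - u(72) = 7770 - (-155 + 72)/(169 + 72) = 7770 - (-83)/241 = 7770 - 1*(-83/241) = 7770 + 83/241 = 1872653/241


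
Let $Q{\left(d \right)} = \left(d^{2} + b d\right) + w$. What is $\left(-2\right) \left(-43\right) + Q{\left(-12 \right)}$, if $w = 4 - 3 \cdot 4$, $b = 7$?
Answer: $138$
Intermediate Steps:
$w = -8$ ($w = 4 - 12 = -8$)
$Q{\left(d \right)} = -8 + d^{2} + 7 d$ ($Q{\left(d \right)} = \left(d^{2} + 7 d\right) - 8 = -8 + d^{2} + 7 d$)
$\left(-2\right) \left(-43\right) + Q{\left(-12 \right)} = \left(-2\right) \left(-43\right) + \left(-8 + \left(-12\right)^{2} + 7 \left(-12\right)\right) = 86 - -52 = 86 + 52 = 138$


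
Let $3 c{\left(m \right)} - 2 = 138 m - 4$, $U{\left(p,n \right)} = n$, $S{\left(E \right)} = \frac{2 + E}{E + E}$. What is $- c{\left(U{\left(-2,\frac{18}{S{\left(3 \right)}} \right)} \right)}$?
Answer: $- \frac{14894}{15} \approx -992.93$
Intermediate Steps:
$S{\left(E \right)} = \frac{2 + E}{2 E}$
$c{\left(m \right)} = - \frac{2}{3} + 46 m$ ($c{\left(m \right)} = \frac{2}{3} + \frac{138 m - 4}{3} = \frac{2}{3} + \frac{-4 + 138 m}{3} = \frac{2}{3} + \left(- \frac{4}{3} + 46 m\right) = - \frac{2}{3} + 46 m$)
$- c{\left(U{\left(-2,\frac{18}{S{\left(3 \right)}} \right)} \right)} = - (- \frac{2}{3} + 46 \frac{18}{\frac{1}{2} \cdot \frac{1}{3} \left(2 + 3\right)}) = - (- \frac{2}{3} + 46 \frac{18}{\frac{1}{2} \cdot \frac{1}{3} \cdot 5}) = - (- \frac{2}{3} + 46 \frac{18}{\frac{5}{6}}) = - (- \frac{2}{3} + 46 \cdot 18 \cdot \frac{6}{5}) = - (- \frac{2}{3} + 46 \cdot \frac{108}{5}) = - (- \frac{2}{3} + \frac{4968}{5}) = \left(-1\right) \frac{14894}{15} = - \frac{14894}{15}$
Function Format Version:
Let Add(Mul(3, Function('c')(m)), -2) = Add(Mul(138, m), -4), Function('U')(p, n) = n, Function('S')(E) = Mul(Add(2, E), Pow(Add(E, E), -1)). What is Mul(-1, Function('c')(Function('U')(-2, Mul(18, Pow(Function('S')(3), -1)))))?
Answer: Rational(-14894, 15) ≈ -992.93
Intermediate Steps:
Function('S')(E) = Mul(Rational(1, 2), Pow(E, -1), Add(2, E)) (Function('S')(E) = Mul(Add(2, E), Pow(Mul(2, E), -1)) = Mul(Add(2, E), Mul(Rational(1, 2), Pow(E, -1))) = Mul(Rational(1, 2), Pow(E, -1), Add(2, E)))
Function('c')(m) = Add(Rational(-2, 3), Mul(46, m)) (Function('c')(m) = Add(Rational(2, 3), Mul(Rational(1, 3), Add(Mul(138, m), -4))) = Add(Rational(2, 3), Mul(Rational(1, 3), Add(-4, Mul(138, m)))) = Add(Rational(2, 3), Add(Rational(-4, 3), Mul(46, m))) = Add(Rational(-2, 3), Mul(46, m)))
Mul(-1, Function('c')(Function('U')(-2, Mul(18, Pow(Function('S')(3), -1))))) = Mul(-1, Add(Rational(-2, 3), Mul(46, Mul(18, Pow(Mul(Rational(1, 2), Pow(3, -1), Add(2, 3)), -1))))) = Mul(-1, Add(Rational(-2, 3), Mul(46, Mul(18, Pow(Mul(Rational(1, 2), Rational(1, 3), 5), -1))))) = Mul(-1, Add(Rational(-2, 3), Mul(46, Mul(18, Pow(Rational(5, 6), -1))))) = Mul(-1, Add(Rational(-2, 3), Mul(46, Mul(18, Rational(6, 5))))) = Mul(-1, Add(Rational(-2, 3), Mul(46, Rational(108, 5)))) = Mul(-1, Add(Rational(-2, 3), Rational(4968, 5))) = Mul(-1, Rational(14894, 15)) = Rational(-14894, 15)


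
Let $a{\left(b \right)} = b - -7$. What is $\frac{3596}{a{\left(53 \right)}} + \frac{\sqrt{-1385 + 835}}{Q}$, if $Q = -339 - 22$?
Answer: $\frac{899}{15} - \frac{5 i \sqrt{22}}{361} \approx 59.933 - 0.064964 i$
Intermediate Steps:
$a{\left(b \right)} = 7 + b$ ($a{\left(b \right)} = b + 7 = 7 + b$)
$Q = -361$ ($Q = -339 - 22 = -361$)
$\frac{3596}{a{\left(53 \right)}} + \frac{\sqrt{-1385 + 835}}{Q} = \frac{3596}{7 + 53} + \frac{\sqrt{-1385 + 835}}{-361} = \frac{3596}{60} + \sqrt{-550} \left(- \frac{1}{361}\right) = 3596 \cdot \frac{1}{60} + 5 i \sqrt{22} \left(- \frac{1}{361}\right) = \frac{899}{15} - \frac{5 i \sqrt{22}}{361}$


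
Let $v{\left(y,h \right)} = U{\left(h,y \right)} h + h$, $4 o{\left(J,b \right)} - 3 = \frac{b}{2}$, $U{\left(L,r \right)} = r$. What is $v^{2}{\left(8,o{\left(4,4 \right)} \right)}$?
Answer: $\frac{2025}{16} \approx 126.56$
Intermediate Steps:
$o{\left(J,b \right)} = \frac{3}{4} + \frac{b}{8}$ ($o{\left(J,b \right)} = \frac{3}{4} + \frac{b \frac{1}{2}}{4} = \frac{3}{4} + \frac{\frac{1}{2} b}{4} = \frac{3}{4} + \frac{b}{8}$)
$v{\left(y,h \right)} = h + h y$ ($v{\left(y,h \right)} = y h + h = h y + h = h + h y$)
$v^{2}{\left(8,o{\left(4,4 \right)} \right)} = \left(\left(\frac{3}{4} + \frac{1}{8} \cdot 4\right) \left(1 + 8\right)\right)^{2} = \left(\left(\frac{3}{4} + \frac{1}{2}\right) 9\right)^{2} = \left(\frac{5}{4} \cdot 9\right)^{2} = \left(\frac{45}{4}\right)^{2} = \frac{2025}{16}$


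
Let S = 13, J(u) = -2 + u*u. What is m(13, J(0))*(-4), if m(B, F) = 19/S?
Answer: -76/13 ≈ -5.8462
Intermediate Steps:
J(u) = -2 + u²
m(B, F) = 19/13
m(13, J(0))*(-4) = (19/13)*(-4) = -76/13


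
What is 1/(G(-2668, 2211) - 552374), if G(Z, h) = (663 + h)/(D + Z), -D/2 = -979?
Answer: -355/196094207 ≈ -1.8104e-6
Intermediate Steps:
D = 1958 (D = -2*(-979) = 1958)
G(Z, h) = (663 + h)/(1958 + Z)
1/(G(-2668, 2211) - 552374) = 1/((663 + 2211)/(1958 - 2668) - 552374) = 1/(2874/(-710) - 552374) = 1/(-1/710*2874 - 552374) = 1/(-1437/355 - 552374) = 1/(-196094207/355) = -355/196094207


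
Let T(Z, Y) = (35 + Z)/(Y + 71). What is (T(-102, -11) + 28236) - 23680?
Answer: 273293/60 ≈ 4554.9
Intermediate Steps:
T(Z, Y) = (35 + Z)/(71 + Y)
(T(-102, -11) + 28236) - 23680 = ((35 - 102)/(71 - 11) + 28236) - 23680 = (-67/60 + 28236) - 23680 = 1694093/60 - 23680 = 273293/60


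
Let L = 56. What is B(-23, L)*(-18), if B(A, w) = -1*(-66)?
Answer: -1188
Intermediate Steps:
B(A, w) = 66
B(-23, L)*(-18) = 66*(-18) = -1188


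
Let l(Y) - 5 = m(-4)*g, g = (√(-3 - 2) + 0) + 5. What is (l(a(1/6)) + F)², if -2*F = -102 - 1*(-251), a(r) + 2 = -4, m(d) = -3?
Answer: 28381/4 + 507*I*√5 ≈ 7095.3 + 1133.7*I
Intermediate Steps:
a(r) = -6 (a(r) = -2 - 4 = -6)
g = 5 + I*√5 (g = (√(-5) + 0) + 5 = (I*√5 + 0) + 5 = I*√5 + 5 = 5 + I*√5 ≈ 5.0 + 2.2361*I)
l(Y) = -10 - 3*I*√5 (l(Y) = 5 - 3*(5 + I*√5) = 5 + (-15 - 3*I*√5) = -10 - 3*I*√5)
F = -149/2 (F = -(-102 - 1*(-251))/2 = -(-102 + 251)/2 = -½*149 = -149/2 ≈ -74.500)
(l(a(1/6)) + F)² = ((-10 - 3*I*√5) - 149/2)² = (-169/2 - 3*I*√5)²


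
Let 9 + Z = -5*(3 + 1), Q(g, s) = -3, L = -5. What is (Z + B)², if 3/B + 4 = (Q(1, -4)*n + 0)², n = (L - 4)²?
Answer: 2931978139204/3486312025 ≈ 841.00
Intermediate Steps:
n = 81 (n = (-5 - 4)² = (-9)² = 81)
B = 3/59045 (B = 3/(-4 + (-3*81 + 0)²) = 3/(-4 + (-243 + 0)²) = 3/(-4 + (-243)²) = 3/(-4 + 59049) = 3/59045 ≈ 5.0809e-5)
Z = -29 (Z = -9 - 5*(3 + 1) = -9 - 5*4 = -9 - 20 = -29)
(Z + B)² = (-29 + 3/59045)² = (-1712302/59045)² = 2931978139204/3486312025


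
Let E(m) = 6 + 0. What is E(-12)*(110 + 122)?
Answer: 1392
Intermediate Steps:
E(m) = 6
E(-12)*(110 + 122) = 6*(110 + 122) = 6*232 = 1392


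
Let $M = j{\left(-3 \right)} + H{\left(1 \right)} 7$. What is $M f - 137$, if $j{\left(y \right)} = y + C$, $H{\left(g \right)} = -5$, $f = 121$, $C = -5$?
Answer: $-5340$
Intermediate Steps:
$j{\left(y \right)} = -5 + y$ ($j{\left(y \right)} = y - 5 = -5 + y$)
$M = -43$ ($M = \left(-5 - 3\right) - 35 = -8 - 35 = -43$)
$M f - 137 = \left(-43\right) 121 - 137 = -5203 - 137 = -5340$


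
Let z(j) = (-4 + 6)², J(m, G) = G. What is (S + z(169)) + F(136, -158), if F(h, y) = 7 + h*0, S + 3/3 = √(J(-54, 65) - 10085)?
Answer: 10 + 2*I*√2505 ≈ 10.0 + 100.1*I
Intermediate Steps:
S = -1 + 2*I*√2505 (S = -1 + √(65 - 10085) = -1 + √(-10020) = -1 + 2*I*√2505 ≈ -1.0 + 100.1*I)
z(j) = 4 (z(j) = 2² = 4)
F(h, y) = 7 (F(h, y) = 7 + 0 = 7)
(S + z(169)) + F(136, -158) = ((-1 + 2*I*√2505) + 4) + 7 = (3 + 2*I*√2505) + 7 = 10 + 2*I*√2505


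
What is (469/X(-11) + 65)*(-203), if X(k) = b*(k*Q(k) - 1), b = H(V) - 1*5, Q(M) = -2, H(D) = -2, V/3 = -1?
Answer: -37642/3 ≈ -12547.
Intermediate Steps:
V = -3 (V = 3*(-1) = -3)
b = -7 (b = -2 - 1*5 = -2 - 5 = -7)
X(k) = 7 + 14*k (X(k) = -7*(k*(-2) - 1) = -7*(-2*k - 1) = -7*(-1 - 2*k) = 7 + 14*k)
(469/X(-11) + 65)*(-203) = (469/(7 + 14*(-11)) + 65)*(-203) = (469/(7 - 154) + 65)*(-203) = (469/(-147) + 65)*(-203) = (469*(-1/147) + 65)*(-203) = (-67/21 + 65)*(-203) = (1298/21)*(-203) = -37642/3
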